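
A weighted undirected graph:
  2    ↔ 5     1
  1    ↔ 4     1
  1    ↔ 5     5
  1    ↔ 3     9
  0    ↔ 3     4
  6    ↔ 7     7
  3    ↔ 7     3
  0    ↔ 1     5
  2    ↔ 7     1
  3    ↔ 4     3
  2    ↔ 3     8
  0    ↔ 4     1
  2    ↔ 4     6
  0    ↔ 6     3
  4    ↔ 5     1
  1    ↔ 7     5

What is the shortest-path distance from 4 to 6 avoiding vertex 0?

10

A few of the 4→6 routes:
4→5→2→7→6: 1 + 1 + 1 + 7 = 10
4→1→7→6: 1 + 5 + 7 = 13
4→1→5→2→7→6: 1 + 5 + 1 + 1 + 7 = 15
4→3→7→6: 3 + 3 + 7 = 13
4→2→7→6: 6 + 1 + 7 = 14
Shortest: 10.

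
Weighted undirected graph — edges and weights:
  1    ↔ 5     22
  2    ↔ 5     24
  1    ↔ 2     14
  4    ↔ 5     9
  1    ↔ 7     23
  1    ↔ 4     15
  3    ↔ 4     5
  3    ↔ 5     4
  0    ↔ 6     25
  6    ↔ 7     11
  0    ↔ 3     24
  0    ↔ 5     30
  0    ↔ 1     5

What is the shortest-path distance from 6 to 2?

Checking several routes:
6 - 0 - 3 - 5 - 2: 25 + 24 + 4 + 24 = 77
6 - 0 - 1 - 2: 25 + 5 + 14 = 44
6 - 0 - 1 - 4 - 3 - 5 - 2: 25 + 5 + 15 + 5 + 4 + 24 = 78
6 - 7 - 1 - 2: 11 + 23 + 14 = 48
6 - 0 - 1 - 5 - 2: 25 + 5 + 22 + 24 = 76
The minimum is 44.

44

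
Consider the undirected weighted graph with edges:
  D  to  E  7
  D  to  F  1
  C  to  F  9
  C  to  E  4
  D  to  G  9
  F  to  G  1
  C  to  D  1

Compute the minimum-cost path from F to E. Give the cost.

6

Comparing a few candidate routes:
F → C → E: 9 + 4 = 13
F → D → C → E: 1 + 1 + 4 = 6
F → G → D → E: 1 + 9 + 7 = 17
F → G → D → C → E: 1 + 9 + 1 + 4 = 15
F → D → E: 1 + 7 = 8
Best route has total 6.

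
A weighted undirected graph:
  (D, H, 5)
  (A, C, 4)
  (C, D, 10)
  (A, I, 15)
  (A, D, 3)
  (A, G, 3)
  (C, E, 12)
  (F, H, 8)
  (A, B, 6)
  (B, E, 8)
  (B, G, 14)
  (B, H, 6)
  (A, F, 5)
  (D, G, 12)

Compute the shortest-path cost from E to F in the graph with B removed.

21

Checking several routes:
E → C → D → A → F: 12 + 10 + 3 + 5 = 30
E → C → A → F: 12 + 4 + 5 = 21
E → C → A → D → H → F: 12 + 4 + 3 + 5 + 8 = 32
Shortest: 21.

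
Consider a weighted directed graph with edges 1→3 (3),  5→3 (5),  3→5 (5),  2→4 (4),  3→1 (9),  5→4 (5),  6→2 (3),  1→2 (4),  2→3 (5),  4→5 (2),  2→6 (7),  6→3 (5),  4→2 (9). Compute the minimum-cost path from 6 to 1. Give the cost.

Routes from 6 to 1:
6→3→1: 5 + 9 = 14
6→2→3→1: 3 + 5 + 9 = 17
6→2→4→5→3→1: 3 + 4 + 2 + 5 + 9 = 23
The minimum is 14.

14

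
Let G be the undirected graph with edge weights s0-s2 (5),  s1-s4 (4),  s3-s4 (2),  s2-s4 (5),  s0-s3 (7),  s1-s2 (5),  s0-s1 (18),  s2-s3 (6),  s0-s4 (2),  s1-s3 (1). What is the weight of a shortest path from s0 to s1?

Comparing a few candidate routes:
s0 -> s3 -> s1: 7 + 1 = 8
s0 -> s2 -> s1: 5 + 5 = 10
s0 -> s4 -> s1: 2 + 4 = 6
s0 -> s4 -> s3 -> s1: 2 + 2 + 1 = 5
Shortest: 5.

5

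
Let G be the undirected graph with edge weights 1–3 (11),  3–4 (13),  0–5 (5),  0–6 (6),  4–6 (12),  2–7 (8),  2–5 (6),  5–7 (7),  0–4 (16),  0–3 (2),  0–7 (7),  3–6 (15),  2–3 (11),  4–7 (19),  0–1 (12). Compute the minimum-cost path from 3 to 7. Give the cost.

Comparing a few candidate routes:
3 - 0 - 5 - 7: 2 + 5 + 7 = 14
3 - 0 - 5 - 2 - 7: 2 + 5 + 6 + 8 = 21
3 - 6 - 0 - 7: 15 + 6 + 7 = 28
3 - 0 - 7: 2 + 7 = 9
3 - 2 - 7: 11 + 8 = 19
3 - 2 - 5 - 7: 11 + 6 + 7 = 24
The minimum is 9.

9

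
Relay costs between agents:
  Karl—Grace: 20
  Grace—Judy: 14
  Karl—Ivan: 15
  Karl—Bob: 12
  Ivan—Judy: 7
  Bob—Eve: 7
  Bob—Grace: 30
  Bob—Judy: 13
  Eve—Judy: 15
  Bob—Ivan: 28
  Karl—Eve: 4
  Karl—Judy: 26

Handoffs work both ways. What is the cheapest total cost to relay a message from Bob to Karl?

Comparing a few candidate routes:
Bob → Judy → Eve → Karl: 13 + 15 + 4 = 32
Bob → Eve → Karl: 7 + 4 = 11
Bob → Karl: 12
The minimum is 11.

11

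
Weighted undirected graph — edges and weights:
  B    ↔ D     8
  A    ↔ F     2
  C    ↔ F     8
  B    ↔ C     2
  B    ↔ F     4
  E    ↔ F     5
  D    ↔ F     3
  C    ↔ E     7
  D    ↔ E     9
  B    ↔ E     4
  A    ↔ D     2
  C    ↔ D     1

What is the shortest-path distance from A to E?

7

Comparing a few candidate routes:
A→F→B→E: 2 + 4 + 4 = 10
A→D→C→B→E: 2 + 1 + 2 + 4 = 9
A→F→E: 2 + 5 = 7
Best route has total 7.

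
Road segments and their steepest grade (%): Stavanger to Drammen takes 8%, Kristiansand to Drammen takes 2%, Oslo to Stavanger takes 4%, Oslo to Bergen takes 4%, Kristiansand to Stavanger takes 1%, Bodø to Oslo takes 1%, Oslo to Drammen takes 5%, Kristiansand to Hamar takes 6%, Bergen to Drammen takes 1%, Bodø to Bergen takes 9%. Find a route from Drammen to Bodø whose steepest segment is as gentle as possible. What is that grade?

Some routes from Drammen to Bodø:
Drammen→Oslo→Bergen→Bodø: max(5, 4, 9) = 9
Drammen→Stavanger→Oslo→Bodø: max(8, 4, 1) = 8
Drammen→Bergen→Oslo→Bodø: max(1, 4, 1) = 4
Drammen→Oslo→Bodø: max(5, 1) = 5
Drammen→Kristiansand→Stavanger→Oslo→Bergen→Bodø: max(2, 1, 4, 4, 9) = 9
Drammen→Kristiansand→Stavanger→Oslo→Bodø: max(2, 1, 4, 1) = 4
The minimum achievable maximum is 4%.

4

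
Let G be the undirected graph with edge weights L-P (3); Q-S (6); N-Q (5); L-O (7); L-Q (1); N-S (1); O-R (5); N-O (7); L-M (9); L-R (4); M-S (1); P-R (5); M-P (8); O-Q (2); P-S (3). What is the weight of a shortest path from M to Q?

7

Some routes from M to Q:
M -> S -> Q: 1 + 6 = 7
M -> S -> P -> L -> Q: 1 + 3 + 3 + 1 = 8
M -> S -> N -> Q: 1 + 1 + 5 = 7
The minimum is 7.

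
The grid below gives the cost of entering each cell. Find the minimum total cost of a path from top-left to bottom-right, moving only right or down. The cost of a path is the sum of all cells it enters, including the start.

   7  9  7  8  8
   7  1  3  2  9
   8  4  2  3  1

Path (0,0) (1,0) (1,1) (1,2) (1,3) (2,3) (2,4): 7 + 7 + 1 + 3 + 2 + 3 + 1 = 24.
(Top row then right column would cost 49.)

24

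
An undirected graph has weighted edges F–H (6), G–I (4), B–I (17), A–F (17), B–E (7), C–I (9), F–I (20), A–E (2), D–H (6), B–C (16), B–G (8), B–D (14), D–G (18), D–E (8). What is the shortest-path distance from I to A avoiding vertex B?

32

Candidate routes:
I → G → D → E → A: 4 + 18 + 8 + 2 = 32
I → F → H → D → E → A: 20 + 6 + 6 + 8 + 2 = 42
I → F → A: 20 + 17 = 37
I → G → D → H → F → A: 4 + 18 + 6 + 6 + 17 = 51
The minimum is 32.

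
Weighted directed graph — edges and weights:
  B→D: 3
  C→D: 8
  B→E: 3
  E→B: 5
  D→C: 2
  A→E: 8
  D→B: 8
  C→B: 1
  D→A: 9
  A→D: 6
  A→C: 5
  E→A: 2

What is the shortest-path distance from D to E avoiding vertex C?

11

Paths from D to E avoiding C:
D -> A -> E: 9 + 8 = 17
D -> B -> E: 8 + 3 = 11
The minimum is 11.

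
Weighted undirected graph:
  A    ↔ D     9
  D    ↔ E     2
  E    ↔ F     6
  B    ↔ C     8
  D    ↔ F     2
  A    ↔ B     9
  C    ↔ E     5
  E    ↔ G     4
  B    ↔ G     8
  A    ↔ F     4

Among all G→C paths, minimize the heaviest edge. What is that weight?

Some routes from G to C:
G -> B -> A -> F -> D -> E -> C: max(8, 9, 4, 2, 2, 5) = 9
G -> B -> A -> D -> F -> E -> C: max(8, 9, 9, 2, 6, 5) = 9
G -> B -> C: max(8, 8) = 8
G -> B -> A -> F -> E -> C: max(8, 9, 4, 6, 5) = 9
G -> E -> C: max(4, 5) = 5
Best route has worst link 5.

5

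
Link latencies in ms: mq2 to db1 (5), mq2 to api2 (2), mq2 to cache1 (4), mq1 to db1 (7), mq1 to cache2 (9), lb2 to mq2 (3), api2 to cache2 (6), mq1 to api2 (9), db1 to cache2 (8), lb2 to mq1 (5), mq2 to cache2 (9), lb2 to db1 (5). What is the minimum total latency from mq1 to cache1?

12

A few of the mq1→cache1 routes:
mq1-lb2-db1-mq2-cache1: 5 + 5 + 5 + 4 = 19
mq1-api2-mq2-cache1: 9 + 2 + 4 = 15
mq1-db1-mq2-cache1: 7 + 5 + 4 = 16
mq1-lb2-mq2-cache1: 5 + 3 + 4 = 12
mq1-db1-lb2-mq2-cache1: 7 + 5 + 3 + 4 = 19
The minimum is 12 ms.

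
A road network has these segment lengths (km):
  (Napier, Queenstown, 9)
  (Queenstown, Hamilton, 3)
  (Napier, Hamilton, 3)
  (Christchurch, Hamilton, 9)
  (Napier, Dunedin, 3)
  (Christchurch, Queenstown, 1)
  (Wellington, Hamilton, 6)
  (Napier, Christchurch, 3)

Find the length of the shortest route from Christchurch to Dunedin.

Some routes from Christchurch to Dunedin:
Christchurch → Queenstown → Hamilton → Napier → Dunedin: 1 + 3 + 3 + 3 = 10
Christchurch → Napier → Dunedin: 3 + 3 = 6
Christchurch → Queenstown → Napier → Dunedin: 1 + 9 + 3 = 13
Best route has total 6 km.

6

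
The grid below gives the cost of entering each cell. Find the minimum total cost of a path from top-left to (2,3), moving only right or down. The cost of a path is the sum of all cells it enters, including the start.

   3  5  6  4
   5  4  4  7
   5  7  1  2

Take (0,0) -> (0,1) -> (1,1) -> (1,2) -> (2,2) -> (2,3) for a total of 3 + 5 + 4 + 4 + 1 + 2 = 19.

19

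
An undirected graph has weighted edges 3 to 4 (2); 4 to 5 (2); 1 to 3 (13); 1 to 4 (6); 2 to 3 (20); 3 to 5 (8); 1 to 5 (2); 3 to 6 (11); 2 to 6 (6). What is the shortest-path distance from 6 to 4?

Checking several routes:
6 → 3 → 4: 11 + 2 = 13
6 → 3 → 5 → 4: 11 + 8 + 2 = 21
6 → 2 → 3 → 4: 6 + 20 + 2 = 28
6 → 3 → 5 → 1 → 4: 11 + 8 + 2 + 6 = 27
Best route has total 13.

13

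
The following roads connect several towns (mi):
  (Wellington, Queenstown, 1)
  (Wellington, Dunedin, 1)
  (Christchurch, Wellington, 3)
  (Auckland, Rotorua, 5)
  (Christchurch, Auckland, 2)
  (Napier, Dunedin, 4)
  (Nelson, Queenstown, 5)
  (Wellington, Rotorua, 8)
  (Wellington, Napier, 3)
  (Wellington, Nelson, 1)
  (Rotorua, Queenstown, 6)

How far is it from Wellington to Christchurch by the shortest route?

Some routes from Wellington to Christchurch:
Wellington - Rotorua - Auckland - Christchurch: 8 + 5 + 2 = 15
Wellington - Christchurch: 3
Wellington - Queenstown - Rotorua - Auckland - Christchurch: 1 + 6 + 5 + 2 = 14
The minimum is 3 mi.

3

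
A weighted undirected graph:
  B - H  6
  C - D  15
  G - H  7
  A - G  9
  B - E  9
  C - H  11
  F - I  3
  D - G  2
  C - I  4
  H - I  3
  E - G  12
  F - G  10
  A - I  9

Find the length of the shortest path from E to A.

21

Comparing a few candidate routes:
E-B-H-G-A: 9 + 6 + 7 + 9 = 31
E-B-H-I-A: 9 + 6 + 3 + 9 = 27
E-G-H-I-A: 12 + 7 + 3 + 9 = 31
E-G-F-I-A: 12 + 10 + 3 + 9 = 34
E-G-A: 12 + 9 = 21
The minimum is 21.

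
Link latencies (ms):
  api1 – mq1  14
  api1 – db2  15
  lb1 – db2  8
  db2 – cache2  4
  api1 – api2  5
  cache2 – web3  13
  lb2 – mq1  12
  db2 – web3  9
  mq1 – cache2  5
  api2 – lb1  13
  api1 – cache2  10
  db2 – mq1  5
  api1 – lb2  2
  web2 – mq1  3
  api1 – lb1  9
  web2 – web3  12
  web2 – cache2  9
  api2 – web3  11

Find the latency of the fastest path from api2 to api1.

5

Comparing a few candidate routes:
api2 - web3 - db2 - cache2 - api1: 11 + 9 + 4 + 10 = 34
api2 - api1: 5
api2 - web3 - cache2 - api1: 11 + 13 + 10 = 34
api2 - lb1 - api1: 13 + 9 = 22
Shortest: 5 ms.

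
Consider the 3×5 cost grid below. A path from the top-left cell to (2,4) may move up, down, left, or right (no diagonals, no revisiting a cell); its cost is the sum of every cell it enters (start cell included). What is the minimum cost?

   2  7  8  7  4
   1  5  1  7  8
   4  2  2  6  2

Path r0c0 r1c0 r1c1 r1c2 r2c2 r2c3 r2c4: 2 + 1 + 5 + 1 + 2 + 6 + 2 = 19.

19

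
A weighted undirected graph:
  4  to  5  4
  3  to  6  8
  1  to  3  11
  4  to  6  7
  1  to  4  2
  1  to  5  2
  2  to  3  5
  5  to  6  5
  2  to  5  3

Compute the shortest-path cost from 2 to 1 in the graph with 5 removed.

16

Routes from 2 to 1 avoiding 5:
2 → 3 → 1: 5 + 11 = 16
2 → 3 → 6 → 4 → 1: 5 + 8 + 7 + 2 = 22
Best route has total 16.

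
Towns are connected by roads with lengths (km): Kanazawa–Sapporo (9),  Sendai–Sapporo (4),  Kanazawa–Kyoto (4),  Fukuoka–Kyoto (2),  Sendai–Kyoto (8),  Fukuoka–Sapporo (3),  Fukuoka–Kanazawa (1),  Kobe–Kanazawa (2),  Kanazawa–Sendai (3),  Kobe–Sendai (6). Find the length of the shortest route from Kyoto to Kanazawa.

A few of the Kyoto→Kanazawa routes:
Kyoto-Kanazawa: 4
Kyoto-Fukuoka-Sapporo-Kanazawa: 2 + 3 + 9 = 14
Kyoto-Fukuoka-Sapporo-Sendai-Kanazawa: 2 + 3 + 4 + 3 = 12
Kyoto-Fukuoka-Kanazawa: 2 + 1 = 3
Kyoto-Sendai-Kobe-Kanazawa: 8 + 6 + 2 = 16
Kyoto-Sendai-Kanazawa: 8 + 3 = 11
Shortest: 3 km.

3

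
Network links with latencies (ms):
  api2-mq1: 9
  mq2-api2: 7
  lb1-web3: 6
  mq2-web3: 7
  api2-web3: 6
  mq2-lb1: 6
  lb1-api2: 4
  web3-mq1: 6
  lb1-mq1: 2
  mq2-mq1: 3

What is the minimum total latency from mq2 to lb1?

5

Checking several routes:
mq2 → mq1 → lb1: 3 + 2 = 5
mq2 → mq1 → web3 → lb1: 3 + 6 + 6 = 15
mq2 → web3 → mq1 → lb1: 7 + 6 + 2 = 15
mq2 → lb1: 6
mq2 → web3 → lb1: 7 + 6 = 13
mq2 → api2 → lb1: 7 + 4 = 11
The minimum is 5 ms.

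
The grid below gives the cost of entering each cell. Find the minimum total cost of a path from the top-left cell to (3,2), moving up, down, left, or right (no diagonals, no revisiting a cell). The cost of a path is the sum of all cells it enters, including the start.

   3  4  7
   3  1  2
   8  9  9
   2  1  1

18

Cheapest: (0,0) → (1,0) → (1,1) → (2,1) → (3,1) → (3,2)
  3 + 3 + 1 + 9 + 1 + 1 = 18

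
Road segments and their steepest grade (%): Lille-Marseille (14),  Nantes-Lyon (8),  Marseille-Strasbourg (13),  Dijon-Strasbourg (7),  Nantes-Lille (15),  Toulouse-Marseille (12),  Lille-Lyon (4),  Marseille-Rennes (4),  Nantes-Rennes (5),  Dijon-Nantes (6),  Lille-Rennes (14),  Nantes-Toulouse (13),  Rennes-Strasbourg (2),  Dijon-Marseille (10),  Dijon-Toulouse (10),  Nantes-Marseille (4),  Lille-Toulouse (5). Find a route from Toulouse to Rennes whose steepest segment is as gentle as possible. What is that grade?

8

A few of the Toulouse→Rennes routes:
Toulouse→Lille→Lyon→Nantes→Rennes: max(5, 4, 8, 5) = 8
Toulouse→Lille→Lyon→Nantes→Dijon→Strasbourg→Rennes: max(5, 4, 8, 6, 7, 2) = 8
Toulouse→Lille→Lyon→Nantes→Marseille→Rennes: max(5, 4, 8, 4, 4) = 8
The minimum achievable maximum is 8%.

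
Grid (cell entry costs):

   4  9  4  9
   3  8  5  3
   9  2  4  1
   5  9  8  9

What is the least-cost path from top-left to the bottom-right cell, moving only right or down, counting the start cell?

One optimal route is r0c0 → r1c0 → r1c1 → r2c1 → r2c2 → r2c3 → r3c3.
Its cost is 4 + 3 + 8 + 2 + 4 + 1 + 9 = 31.

31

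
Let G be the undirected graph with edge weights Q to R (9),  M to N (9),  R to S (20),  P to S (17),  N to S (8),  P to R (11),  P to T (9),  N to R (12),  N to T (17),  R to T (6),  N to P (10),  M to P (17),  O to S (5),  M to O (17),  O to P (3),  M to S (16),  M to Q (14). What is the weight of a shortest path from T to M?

A few of the T→M routes:
T -> P -> O -> M: 9 + 3 + 17 = 29
T -> P -> M: 9 + 17 = 26
T -> N -> M: 17 + 9 = 26
T -> P -> N -> M: 9 + 10 + 9 = 28
T -> R -> N -> M: 6 + 12 + 9 = 27
T -> R -> Q -> M: 6 + 9 + 14 = 29
Shortest: 26.

26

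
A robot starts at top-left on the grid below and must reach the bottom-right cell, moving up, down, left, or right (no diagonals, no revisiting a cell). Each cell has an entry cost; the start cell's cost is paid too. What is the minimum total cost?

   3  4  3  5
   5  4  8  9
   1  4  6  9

28

Cheapest: [0,0]→[1,0]→[2,0]→[2,1]→[2,2]→[2,3]
  3 + 5 + 1 + 4 + 6 + 9 = 28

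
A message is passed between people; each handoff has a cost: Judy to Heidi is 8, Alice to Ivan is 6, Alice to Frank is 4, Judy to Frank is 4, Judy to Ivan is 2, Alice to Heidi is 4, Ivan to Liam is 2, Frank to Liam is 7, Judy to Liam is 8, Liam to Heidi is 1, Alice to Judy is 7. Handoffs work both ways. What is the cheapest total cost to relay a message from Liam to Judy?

A few of the Liam→Judy routes:
Liam→Judy: 8
Liam→Ivan→Judy: 2 + 2 = 4
Liam→Heidi→Judy: 1 + 8 = 9
Shortest: 4.

4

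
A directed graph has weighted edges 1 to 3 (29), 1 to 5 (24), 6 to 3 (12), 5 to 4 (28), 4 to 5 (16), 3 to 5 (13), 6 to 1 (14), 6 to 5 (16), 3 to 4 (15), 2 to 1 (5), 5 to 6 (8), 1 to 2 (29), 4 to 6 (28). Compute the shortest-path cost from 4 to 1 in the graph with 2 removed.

38

Candidate routes:
4→5→6→1: 16 + 8 + 14 = 38
4→6→1: 28 + 14 = 42
Shortest: 38.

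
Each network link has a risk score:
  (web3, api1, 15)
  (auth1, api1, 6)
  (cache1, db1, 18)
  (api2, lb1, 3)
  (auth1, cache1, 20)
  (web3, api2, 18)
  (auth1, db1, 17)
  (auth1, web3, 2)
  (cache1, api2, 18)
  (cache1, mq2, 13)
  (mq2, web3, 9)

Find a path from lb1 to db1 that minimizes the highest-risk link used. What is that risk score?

Checking several routes:
lb1-api2-web3-api1-auth1-db1: max(3, 18, 15, 6, 17) = 18
lb1-api2-cache1-mq2-web3-auth1-db1: max(3, 18, 13, 9, 2, 17) = 18
lb1-api2-cache1-db1: max(3, 18, 18) = 18
lb1-api2-web3-auth1-db1: max(3, 18, 2, 17) = 18
lb1-api2-cache1-mq2-web3-api1-auth1-db1: max(3, 18, 13, 9, 15, 6, 17) = 18
Smallest bottleneck: 18.

18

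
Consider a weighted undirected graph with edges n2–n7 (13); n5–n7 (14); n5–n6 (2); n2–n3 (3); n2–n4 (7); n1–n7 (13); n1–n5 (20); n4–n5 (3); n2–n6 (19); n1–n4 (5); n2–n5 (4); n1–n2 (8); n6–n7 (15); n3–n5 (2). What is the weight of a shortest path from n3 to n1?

10

Checking several routes:
n3 - n5 - n2 - n1: 2 + 4 + 8 = 14
n3 - n5 - n2 - n4 - n1: 2 + 4 + 7 + 5 = 18
n3 - n5 - n4 - n1: 2 + 3 + 5 = 10
n3 - n2 - n4 - n1: 3 + 7 + 5 = 15
n3 - n2 - n5 - n4 - n1: 3 + 4 + 3 + 5 = 15
n3 - n2 - n1: 3 + 8 = 11
Shortest: 10.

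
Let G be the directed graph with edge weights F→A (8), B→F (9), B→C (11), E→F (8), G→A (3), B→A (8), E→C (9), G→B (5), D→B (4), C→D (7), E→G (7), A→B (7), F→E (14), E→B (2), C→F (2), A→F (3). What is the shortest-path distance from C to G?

Candidate routes:
C - F - E - G: 2 + 14 + 7 = 23
C - D - B - F - E - G: 7 + 4 + 9 + 14 + 7 = 41
C - D - B - A - F - E - G: 7 + 4 + 8 + 3 + 14 + 7 = 43
The minimum is 23.

23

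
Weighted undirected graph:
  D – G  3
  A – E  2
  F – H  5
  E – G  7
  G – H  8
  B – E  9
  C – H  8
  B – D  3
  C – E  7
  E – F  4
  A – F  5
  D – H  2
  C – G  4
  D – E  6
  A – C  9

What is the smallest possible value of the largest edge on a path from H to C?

Checking several routes:
H-F-A-E-G-C: max(5, 5, 2, 7, 4) = 7
H-F-E-D-G-C: max(5, 4, 6, 3, 4) = 6
H-D-G-C: max(2, 3, 4) = 4
H-F-A-E-D-G-C: max(5, 5, 2, 6, 3, 4) = 6
Best route has worst link 4.

4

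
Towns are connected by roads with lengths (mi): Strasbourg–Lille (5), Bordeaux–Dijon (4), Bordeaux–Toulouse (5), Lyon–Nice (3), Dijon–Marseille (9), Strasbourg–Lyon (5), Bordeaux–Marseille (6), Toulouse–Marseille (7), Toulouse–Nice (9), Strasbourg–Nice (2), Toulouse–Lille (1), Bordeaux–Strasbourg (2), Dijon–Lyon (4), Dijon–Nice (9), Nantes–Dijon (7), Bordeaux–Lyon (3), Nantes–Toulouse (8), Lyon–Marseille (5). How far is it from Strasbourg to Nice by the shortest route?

2

Checking several routes:
Strasbourg → Nice: 2
Strasbourg → Lyon → Nice: 5 + 3 = 8
Strasbourg → Bordeaux → Lyon → Nice: 2 + 3 + 3 = 8
The minimum is 2 mi.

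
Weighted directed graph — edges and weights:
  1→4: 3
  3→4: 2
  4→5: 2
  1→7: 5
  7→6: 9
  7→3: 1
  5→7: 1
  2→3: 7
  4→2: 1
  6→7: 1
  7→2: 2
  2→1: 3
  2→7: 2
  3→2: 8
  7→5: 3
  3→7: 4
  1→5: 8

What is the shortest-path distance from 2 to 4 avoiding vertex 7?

Paths from 2 to 4 avoiding 7:
2→1→4: 3 + 3 = 6
2→3→4: 7 + 2 = 9
Best route has total 6.

6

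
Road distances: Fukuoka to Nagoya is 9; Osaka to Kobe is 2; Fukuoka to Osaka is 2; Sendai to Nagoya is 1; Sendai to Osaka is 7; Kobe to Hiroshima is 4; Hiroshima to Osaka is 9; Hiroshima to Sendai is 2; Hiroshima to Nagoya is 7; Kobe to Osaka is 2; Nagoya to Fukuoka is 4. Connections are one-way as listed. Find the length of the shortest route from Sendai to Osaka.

Paths from Sendai to Osaka:
Sendai -> Osaka: 7
Sendai -> Nagoya -> Fukuoka -> Osaka: 1 + 4 + 2 = 7
Best route has total 7.

7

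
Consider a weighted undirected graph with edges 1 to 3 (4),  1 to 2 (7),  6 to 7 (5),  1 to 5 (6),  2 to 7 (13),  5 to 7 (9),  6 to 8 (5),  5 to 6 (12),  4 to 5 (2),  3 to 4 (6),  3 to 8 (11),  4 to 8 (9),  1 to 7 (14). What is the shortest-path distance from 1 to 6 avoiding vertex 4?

Some routes from 1 to 6 avoiding 4:
1 → 3 → 8 → 6: 4 + 11 + 5 = 20
1 → 5 → 7 → 6: 6 + 9 + 5 = 20
1 → 7 → 6: 14 + 5 = 19
1 → 2 → 7 → 6: 7 + 13 + 5 = 25
1 → 5 → 6: 6 + 12 = 18
Shortest: 18.

18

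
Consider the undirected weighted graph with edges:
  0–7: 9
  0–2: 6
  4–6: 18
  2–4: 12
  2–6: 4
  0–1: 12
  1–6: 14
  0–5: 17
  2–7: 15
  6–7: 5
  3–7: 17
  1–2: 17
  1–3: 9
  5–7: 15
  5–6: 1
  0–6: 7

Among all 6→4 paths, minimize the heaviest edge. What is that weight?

A few of the 6→4 routes:
6→1→0→2→4: max(14, 12, 6, 12) = 14
6→7→0→2→4: max(5, 9, 6, 12) = 12
6→0→2→4: max(7, 6, 12) = 12
6→2→4: max(4, 12) = 12
Smallest bottleneck: 12.

12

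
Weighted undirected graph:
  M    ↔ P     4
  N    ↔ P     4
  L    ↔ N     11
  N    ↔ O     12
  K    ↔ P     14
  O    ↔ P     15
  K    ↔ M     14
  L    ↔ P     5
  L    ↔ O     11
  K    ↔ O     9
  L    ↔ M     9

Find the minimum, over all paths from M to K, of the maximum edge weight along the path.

Comparing a few candidate routes:
M-L-O-K: max(9, 11, 9) = 11
M-P-L-O-K: max(4, 5, 11, 9) = 11
M-P-N-L-O-K: max(4, 4, 11, 11, 9) = 11
Smallest bottleneck: 11.

11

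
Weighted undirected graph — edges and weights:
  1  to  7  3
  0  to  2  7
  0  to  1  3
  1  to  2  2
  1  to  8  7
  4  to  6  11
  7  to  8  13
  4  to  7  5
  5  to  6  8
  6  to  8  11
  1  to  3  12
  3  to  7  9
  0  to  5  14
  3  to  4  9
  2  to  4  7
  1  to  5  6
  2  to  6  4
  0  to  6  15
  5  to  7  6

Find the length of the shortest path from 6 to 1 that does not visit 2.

A few of the 6→1 routes:
6-5-1: 8 + 6 = 14
6-5-7-1: 8 + 6 + 3 = 17
6-0-1: 15 + 3 = 18
6-8-1: 11 + 7 = 18
6-4-7-1: 11 + 5 + 3 = 19
Best route has total 14.

14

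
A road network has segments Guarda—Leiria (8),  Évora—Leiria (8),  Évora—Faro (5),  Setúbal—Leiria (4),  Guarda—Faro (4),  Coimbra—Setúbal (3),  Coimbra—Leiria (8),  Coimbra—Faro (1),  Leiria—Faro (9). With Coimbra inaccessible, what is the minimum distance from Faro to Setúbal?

Candidate routes:
Faro - Évora - Leiria - Setúbal: 5 + 8 + 4 = 17
Faro - Leiria - Setúbal: 9 + 4 = 13
Faro - Guarda - Leiria - Setúbal: 4 + 8 + 4 = 16
The minimum is 13 mi.

13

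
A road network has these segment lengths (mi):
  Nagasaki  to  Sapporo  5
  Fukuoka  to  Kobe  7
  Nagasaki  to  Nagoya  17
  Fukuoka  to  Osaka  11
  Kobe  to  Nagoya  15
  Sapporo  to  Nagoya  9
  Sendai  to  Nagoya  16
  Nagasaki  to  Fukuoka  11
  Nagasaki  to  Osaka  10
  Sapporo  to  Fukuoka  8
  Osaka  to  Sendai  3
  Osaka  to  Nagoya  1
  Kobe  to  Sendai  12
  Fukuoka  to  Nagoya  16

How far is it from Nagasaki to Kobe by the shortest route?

Some routes from Nagasaki to Kobe:
Nagasaki -> Osaka -> Fukuoka -> Kobe: 10 + 11 + 7 = 28
Nagasaki -> Sapporo -> Fukuoka -> Kobe: 5 + 8 + 7 = 20
Nagasaki -> Osaka -> Sendai -> Kobe: 10 + 3 + 12 = 25
Nagasaki -> Fukuoka -> Kobe: 11 + 7 = 18
Nagasaki -> Osaka -> Nagoya -> Kobe: 10 + 1 + 15 = 26
Shortest: 18 mi.

18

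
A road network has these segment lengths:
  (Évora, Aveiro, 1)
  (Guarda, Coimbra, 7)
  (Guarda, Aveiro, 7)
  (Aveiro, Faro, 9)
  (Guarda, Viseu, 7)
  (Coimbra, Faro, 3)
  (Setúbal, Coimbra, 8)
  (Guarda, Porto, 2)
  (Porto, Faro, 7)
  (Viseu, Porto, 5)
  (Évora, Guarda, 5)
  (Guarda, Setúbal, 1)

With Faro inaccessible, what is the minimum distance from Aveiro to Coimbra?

Checking several routes:
Aveiro -> Évora -> Guarda -> Setúbal -> Coimbra: 1 + 5 + 1 + 8 = 15
Aveiro -> Évora -> Guarda -> Coimbra: 1 + 5 + 7 = 13
Aveiro -> Guarda -> Coimbra: 7 + 7 = 14
Shortest: 13.

13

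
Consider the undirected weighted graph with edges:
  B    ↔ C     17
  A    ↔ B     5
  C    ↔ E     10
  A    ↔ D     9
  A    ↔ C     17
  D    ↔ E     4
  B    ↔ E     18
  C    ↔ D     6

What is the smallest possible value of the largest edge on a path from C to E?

6

Checking several routes:
C - A - D - E: max(17, 9, 4) = 17
C - D - A - B - E: max(6, 9, 5, 18) = 18
C - D - E: max(6, 4) = 6
C - E: max(10) = 10
C - B - A - D - E: max(17, 5, 9, 4) = 17
C - B - E: max(17, 18) = 18
Best route has worst link 6.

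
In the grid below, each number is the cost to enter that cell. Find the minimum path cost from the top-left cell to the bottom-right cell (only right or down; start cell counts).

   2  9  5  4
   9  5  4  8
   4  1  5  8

Path [0,0] [1,0] [2,0] [2,1] [2,2] [2,3]: 2 + 9 + 4 + 1 + 5 + 8 = 29.
For comparison, the top-then-right route costs 36.

29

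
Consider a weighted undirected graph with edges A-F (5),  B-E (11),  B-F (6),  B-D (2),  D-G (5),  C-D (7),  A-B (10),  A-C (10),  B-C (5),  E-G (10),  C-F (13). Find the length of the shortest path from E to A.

21

Some routes from E to A:
E→B→C→A: 11 + 5 + 10 = 26
E→B→F→A: 11 + 6 + 5 = 22
E→B→A: 11 + 10 = 21
Shortest: 21.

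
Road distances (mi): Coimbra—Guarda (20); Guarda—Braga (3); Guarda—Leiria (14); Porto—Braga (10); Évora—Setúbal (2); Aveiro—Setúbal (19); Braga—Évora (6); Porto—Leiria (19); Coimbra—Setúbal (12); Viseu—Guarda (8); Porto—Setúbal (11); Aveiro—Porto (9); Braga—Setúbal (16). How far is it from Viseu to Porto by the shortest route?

21

Checking several routes:
Viseu-Guarda-Braga-Porto: 8 + 3 + 10 = 21
Viseu-Guarda-Leiria-Porto: 8 + 14 + 19 = 41
Viseu-Guarda-Braga-Évora-Setúbal-Porto: 8 + 3 + 6 + 2 + 11 = 30
Viseu-Guarda-Braga-Setúbal-Porto: 8 + 3 + 16 + 11 = 38
The minimum is 21 mi.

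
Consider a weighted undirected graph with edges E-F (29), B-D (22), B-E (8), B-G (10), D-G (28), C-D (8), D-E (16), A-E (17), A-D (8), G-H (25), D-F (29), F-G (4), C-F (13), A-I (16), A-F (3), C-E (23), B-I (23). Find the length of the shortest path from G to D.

A few of the G→D routes:
G -> F -> A -> D: 4 + 3 + 8 = 15
G -> F -> C -> D: 4 + 13 + 8 = 25
G -> D: 28
Best route has total 15.

15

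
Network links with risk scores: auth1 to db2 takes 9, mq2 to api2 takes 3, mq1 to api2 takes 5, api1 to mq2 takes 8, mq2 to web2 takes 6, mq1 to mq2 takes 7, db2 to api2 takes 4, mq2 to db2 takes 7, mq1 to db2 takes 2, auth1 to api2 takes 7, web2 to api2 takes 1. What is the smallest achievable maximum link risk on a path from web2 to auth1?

Comparing a few candidate routes:
web2-api2-auth1: max(1, 7) = 7
web2-mq2-mq1-db2-api2-auth1: max(6, 7, 2, 4, 7) = 7
web2-mq2-mq1-api2-auth1: max(6, 7, 5, 7) = 7
web2-mq2-api2-auth1: max(6, 3, 7) = 7
Best route has worst link 7.

7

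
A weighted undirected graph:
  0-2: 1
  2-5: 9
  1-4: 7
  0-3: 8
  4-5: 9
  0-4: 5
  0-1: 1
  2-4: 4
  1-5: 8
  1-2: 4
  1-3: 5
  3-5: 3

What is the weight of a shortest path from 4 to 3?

11

Comparing a few candidate routes:
4 -> 2 -> 0 -> 1 -> 3: 4 + 1 + 1 + 5 = 11
4 -> 5 -> 3: 9 + 3 = 12
4 -> 1 -> 3: 7 + 5 = 12
4 -> 2 -> 0 -> 3: 4 + 1 + 8 = 13
4 -> 0 -> 1 -> 3: 5 + 1 + 5 = 11
The minimum is 11.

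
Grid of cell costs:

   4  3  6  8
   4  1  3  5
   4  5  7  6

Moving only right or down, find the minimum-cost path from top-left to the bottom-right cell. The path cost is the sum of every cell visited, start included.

Take [0,0] -> [0,1] -> [1,1] -> [1,2] -> [1,3] -> [2,3] for a total of 4 + 3 + 1 + 3 + 5 + 6 = 22.
(Top row then right column would cost 32.)

22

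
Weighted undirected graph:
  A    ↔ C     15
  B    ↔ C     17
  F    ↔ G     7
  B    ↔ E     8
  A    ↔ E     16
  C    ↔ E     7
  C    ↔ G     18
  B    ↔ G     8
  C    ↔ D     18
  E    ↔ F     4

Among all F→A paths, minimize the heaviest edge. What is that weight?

Comparing a few candidate routes:
F-G-B-E-A: max(7, 8, 8, 16) = 16
F-E-C-A: max(4, 7, 15) = 15
F-E-A: max(4, 16) = 16
F-G-B-C-E-A: max(7, 8, 17, 7, 16) = 17
F-G-B-E-C-A: max(7, 8, 8, 7, 15) = 15
The minimum achievable maximum is 15.

15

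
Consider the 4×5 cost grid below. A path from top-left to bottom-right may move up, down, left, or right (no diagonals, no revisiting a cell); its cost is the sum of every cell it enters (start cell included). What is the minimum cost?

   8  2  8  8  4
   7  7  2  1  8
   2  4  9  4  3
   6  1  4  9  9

Take r0c0→r0c1→r1c1→r1c2→r1c3→r2c3→r2c4→r3c4 for a total of 8 + 2 + 7 + 2 + 1 + 4 + 3 + 9 = 36.

36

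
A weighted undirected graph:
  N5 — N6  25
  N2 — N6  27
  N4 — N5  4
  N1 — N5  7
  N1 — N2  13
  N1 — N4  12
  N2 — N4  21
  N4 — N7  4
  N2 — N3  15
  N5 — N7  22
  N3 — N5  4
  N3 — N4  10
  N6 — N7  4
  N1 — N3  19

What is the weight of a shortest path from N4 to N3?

Some routes from N4 to N3:
N4-N1-N5-N3: 12 + 7 + 4 = 23
N4-N7-N5-N3: 4 + 22 + 4 = 30
N4-N1-N3: 12 + 19 = 31
N4-N5-N3: 4 + 4 = 8
N4-N3: 10
N4-N5-N1-N3: 4 + 7 + 19 = 30
Best route has total 8.

8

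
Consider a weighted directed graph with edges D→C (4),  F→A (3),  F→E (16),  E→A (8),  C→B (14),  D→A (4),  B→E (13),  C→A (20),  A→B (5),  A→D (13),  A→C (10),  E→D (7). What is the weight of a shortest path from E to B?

13

A few of the E→B routes:
E → D → C → B: 7 + 4 + 14 = 25
E → A → B: 8 + 5 = 13
E → D → A → C → B: 7 + 4 + 10 + 14 = 35
E → D → A → B: 7 + 4 + 5 = 16
E → A → C → B: 8 + 10 + 14 = 32
Best route has total 13.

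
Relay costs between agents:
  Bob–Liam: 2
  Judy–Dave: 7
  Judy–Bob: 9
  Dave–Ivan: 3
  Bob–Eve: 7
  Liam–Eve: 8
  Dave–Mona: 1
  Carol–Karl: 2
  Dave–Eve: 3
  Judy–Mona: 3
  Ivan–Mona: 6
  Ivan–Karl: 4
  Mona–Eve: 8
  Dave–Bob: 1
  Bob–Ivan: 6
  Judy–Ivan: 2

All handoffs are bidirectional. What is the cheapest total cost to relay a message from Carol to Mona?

10

A few of the Carol→Mona routes:
Carol → Karl → Ivan → Mona: 2 + 4 + 6 = 12
Carol → Karl → Ivan → Judy → Mona: 2 + 4 + 2 + 3 = 11
Carol → Karl → Ivan → Bob → Dave → Mona: 2 + 4 + 6 + 1 + 1 = 14
Carol → Karl → Ivan → Dave → Mona: 2 + 4 + 3 + 1 = 10
Shortest: 10.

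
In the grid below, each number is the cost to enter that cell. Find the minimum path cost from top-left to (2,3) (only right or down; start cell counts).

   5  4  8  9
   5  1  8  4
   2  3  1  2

Take r0c0→r0c1→r1c1→r2c1→r2c2→r2c3 for a total of 5 + 4 + 1 + 3 + 1 + 2 = 16.

16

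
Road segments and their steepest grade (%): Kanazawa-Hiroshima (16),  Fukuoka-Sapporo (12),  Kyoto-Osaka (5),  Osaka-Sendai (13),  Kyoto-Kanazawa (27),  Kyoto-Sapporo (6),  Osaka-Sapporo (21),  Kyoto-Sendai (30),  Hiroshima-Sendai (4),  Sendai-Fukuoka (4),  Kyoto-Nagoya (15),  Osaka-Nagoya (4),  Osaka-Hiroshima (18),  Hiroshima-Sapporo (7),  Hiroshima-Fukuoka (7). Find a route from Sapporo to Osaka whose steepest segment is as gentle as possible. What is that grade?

6

Checking several routes:
Sapporo-Kyoto-Osaka: max(6, 5) = 6
Sapporo-Hiroshima-Sendai-Osaka: max(7, 4, 13) = 13
Sapporo-Fukuoka-Sendai-Osaka: max(12, 4, 13) = 13
Sapporo-Fukuoka-Hiroshima-Sendai-Osaka: max(12, 7, 4, 13) = 13
Best route has worst link 6%.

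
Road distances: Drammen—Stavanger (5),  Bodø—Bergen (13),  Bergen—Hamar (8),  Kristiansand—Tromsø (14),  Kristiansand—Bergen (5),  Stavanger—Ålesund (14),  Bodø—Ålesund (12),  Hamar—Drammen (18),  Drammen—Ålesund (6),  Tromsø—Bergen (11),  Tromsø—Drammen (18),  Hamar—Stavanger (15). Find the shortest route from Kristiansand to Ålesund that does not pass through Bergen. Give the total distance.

38

Candidate routes:
Kristiansand - Tromsø - Drammen - Hamar - Stavanger - Ålesund: 14 + 18 + 18 + 15 + 14 = 79
Kristiansand - Tromsø - Drammen - Stavanger - Ålesund: 14 + 18 + 5 + 14 = 51
Kristiansand - Tromsø - Drammen - Ålesund: 14 + 18 + 6 = 38
Shortest: 38.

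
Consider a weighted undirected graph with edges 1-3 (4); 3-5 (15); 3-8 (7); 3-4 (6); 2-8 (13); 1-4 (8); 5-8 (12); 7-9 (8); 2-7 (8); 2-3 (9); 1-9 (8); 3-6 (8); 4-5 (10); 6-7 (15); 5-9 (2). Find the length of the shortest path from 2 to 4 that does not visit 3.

28

Candidate routes:
2-8-5-9-1-4: 13 + 12 + 2 + 8 + 8 = 43
2-8-5-4: 13 + 12 + 10 = 35
2-7-9-1-4: 8 + 8 + 8 + 8 = 32
2-7-9-5-4: 8 + 8 + 2 + 10 = 28
The minimum is 28.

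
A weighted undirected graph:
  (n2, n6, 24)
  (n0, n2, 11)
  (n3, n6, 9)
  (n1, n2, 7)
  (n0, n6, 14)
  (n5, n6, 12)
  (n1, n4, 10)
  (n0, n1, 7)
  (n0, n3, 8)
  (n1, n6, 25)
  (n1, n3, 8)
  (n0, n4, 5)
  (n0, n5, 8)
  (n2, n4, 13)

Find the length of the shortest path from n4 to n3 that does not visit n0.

18

Some routes from n4 to n3 avoiding n0:
n4-n1-n6-n3: 10 + 25 + 9 = 44
n4-n2-n1-n3: 13 + 7 + 8 = 28
n4-n1-n3: 10 + 8 = 18
n4-n2-n6-n3: 13 + 24 + 9 = 46
The minimum is 18.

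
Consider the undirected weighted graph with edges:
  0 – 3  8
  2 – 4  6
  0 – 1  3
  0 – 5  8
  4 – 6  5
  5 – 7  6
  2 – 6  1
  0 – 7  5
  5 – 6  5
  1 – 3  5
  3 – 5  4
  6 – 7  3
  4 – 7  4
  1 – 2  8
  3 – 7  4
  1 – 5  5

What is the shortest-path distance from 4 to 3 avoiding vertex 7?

Comparing a few candidate routes:
4 - 6 - 2 - 1 - 3: 5 + 1 + 8 + 5 = 19
4 - 2 - 6 - 5 - 3: 6 + 1 + 5 + 4 = 16
4 - 6 - 5 - 3: 5 + 5 + 4 = 14
Best route has total 14.

14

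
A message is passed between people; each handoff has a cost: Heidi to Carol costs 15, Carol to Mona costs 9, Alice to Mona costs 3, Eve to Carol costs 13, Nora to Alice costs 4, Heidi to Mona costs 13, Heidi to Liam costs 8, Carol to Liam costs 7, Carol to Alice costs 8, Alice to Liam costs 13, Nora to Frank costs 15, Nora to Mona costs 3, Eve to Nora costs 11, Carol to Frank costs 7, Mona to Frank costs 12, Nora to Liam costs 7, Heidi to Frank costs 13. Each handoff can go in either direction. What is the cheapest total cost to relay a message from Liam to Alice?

Some routes from Liam to Alice:
Liam→Alice: 13
Liam→Carol→Mona→Alice: 7 + 9 + 3 = 19
Liam→Nora→Alice: 7 + 4 = 11
Liam→Carol→Mona→Nora→Alice: 7 + 9 + 3 + 4 = 23
Liam→Nora→Mona→Alice: 7 + 3 + 3 = 13
Liam→Carol→Alice: 7 + 8 = 15
Best route has total 11.

11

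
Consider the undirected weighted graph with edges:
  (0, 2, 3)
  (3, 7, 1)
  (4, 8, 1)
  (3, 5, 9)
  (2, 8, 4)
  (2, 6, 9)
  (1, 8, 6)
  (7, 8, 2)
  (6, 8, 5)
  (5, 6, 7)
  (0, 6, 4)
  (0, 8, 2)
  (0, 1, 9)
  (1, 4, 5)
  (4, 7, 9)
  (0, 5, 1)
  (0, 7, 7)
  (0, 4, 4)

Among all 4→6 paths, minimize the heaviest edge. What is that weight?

4

Comparing a few candidate routes:
4→0→6: max(4, 4) = 4
4→8→2→0→6: max(1, 4, 3, 4) = 4
4→8→0→6: max(1, 2, 4) = 4
4→0→2→8→6: max(4, 3, 4, 5) = 5
Best route has worst link 4.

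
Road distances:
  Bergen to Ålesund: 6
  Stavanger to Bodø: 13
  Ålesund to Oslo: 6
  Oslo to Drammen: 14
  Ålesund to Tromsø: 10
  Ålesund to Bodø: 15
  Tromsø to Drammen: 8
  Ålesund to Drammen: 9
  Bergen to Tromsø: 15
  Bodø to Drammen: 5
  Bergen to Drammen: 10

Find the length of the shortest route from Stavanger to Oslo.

A few of the Stavanger→Oslo routes:
Stavanger -> Bodø -> Drammen -> Ålesund -> Oslo: 13 + 5 + 9 + 6 = 33
Stavanger -> Bodø -> Ålesund -> Oslo: 13 + 15 + 6 = 34
Stavanger -> Bodø -> Drammen -> Oslo: 13 + 5 + 14 = 32
The minimum is 32.

32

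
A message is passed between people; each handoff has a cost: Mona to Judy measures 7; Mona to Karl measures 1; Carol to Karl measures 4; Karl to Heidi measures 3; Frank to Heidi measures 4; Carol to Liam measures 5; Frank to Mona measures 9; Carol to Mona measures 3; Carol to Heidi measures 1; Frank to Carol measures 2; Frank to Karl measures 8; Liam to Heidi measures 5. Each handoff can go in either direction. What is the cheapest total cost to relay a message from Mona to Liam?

8

Checking several routes:
Mona→Carol→Liam: 3 + 5 = 8
Mona→Karl→Heidi→Carol→Liam: 1 + 3 + 1 + 5 = 10
Mona→Karl→Heidi→Liam: 1 + 3 + 5 = 9
Mona→Karl→Carol→Heidi→Liam: 1 + 4 + 1 + 5 = 11
Mona→Karl→Carol→Liam: 1 + 4 + 5 = 10
Mona→Carol→Heidi→Liam: 3 + 1 + 5 = 9
The minimum is 8.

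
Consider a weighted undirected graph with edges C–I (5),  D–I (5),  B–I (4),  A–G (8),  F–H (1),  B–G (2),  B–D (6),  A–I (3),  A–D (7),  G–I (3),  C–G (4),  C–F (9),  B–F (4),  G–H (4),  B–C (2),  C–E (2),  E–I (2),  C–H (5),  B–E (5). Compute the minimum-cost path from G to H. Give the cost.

4

A few of the G→H routes:
G - C - H: 4 + 5 = 9
G - H: 4
G - B - C - H: 2 + 2 + 5 = 9
G - C - B - F - H: 4 + 2 + 4 + 1 = 11
G - I - E - C - H: 3 + 2 + 2 + 5 = 12
G - B - F - H: 2 + 4 + 1 = 7
The minimum is 4.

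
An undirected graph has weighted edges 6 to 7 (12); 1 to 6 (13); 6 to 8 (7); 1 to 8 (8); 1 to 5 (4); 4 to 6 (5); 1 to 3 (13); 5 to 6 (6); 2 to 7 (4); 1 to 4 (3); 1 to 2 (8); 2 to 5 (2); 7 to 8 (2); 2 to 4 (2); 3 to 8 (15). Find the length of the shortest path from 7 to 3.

17

Checking several routes:
7 -> 8 -> 1 -> 3: 2 + 8 + 13 = 23
7 -> 8 -> 6 -> 4 -> 1 -> 3: 2 + 7 + 5 + 3 + 13 = 30
7 -> 8 -> 3: 2 + 15 = 17
7 -> 2 -> 1 -> 3: 4 + 8 + 13 = 25
7 -> 2 -> 5 -> 1 -> 3: 4 + 2 + 4 + 13 = 23
7 -> 2 -> 4 -> 1 -> 3: 4 + 2 + 3 + 13 = 22
Best route has total 17.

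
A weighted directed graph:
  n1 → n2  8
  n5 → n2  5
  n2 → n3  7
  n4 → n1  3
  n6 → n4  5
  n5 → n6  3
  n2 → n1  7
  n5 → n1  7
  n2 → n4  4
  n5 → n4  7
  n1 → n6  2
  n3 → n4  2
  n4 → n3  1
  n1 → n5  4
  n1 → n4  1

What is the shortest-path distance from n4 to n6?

Paths from n4 to n6:
n4-n1-n5-n6: 3 + 4 + 3 = 10
n4-n1-n6: 3 + 2 = 5
Shortest: 5.

5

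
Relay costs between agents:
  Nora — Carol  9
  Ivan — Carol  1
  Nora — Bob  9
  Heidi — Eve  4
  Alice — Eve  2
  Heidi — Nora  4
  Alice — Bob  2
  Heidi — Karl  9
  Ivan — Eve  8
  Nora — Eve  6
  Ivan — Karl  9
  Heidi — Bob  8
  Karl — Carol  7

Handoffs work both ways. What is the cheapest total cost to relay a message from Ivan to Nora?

A few of the Ivan→Nora routes:
Ivan -> Karl -> Heidi -> Nora: 9 + 9 + 4 = 22
Ivan -> Carol -> Karl -> Heidi -> Nora: 1 + 7 + 9 + 4 = 21
Ivan -> Eve -> Alice -> Bob -> Nora: 8 + 2 + 2 + 9 = 21
Ivan -> Eve -> Heidi -> Nora: 8 + 4 + 4 = 16
Ivan -> Eve -> Nora: 8 + 6 = 14
Ivan -> Carol -> Nora: 1 + 9 = 10
Shortest: 10.

10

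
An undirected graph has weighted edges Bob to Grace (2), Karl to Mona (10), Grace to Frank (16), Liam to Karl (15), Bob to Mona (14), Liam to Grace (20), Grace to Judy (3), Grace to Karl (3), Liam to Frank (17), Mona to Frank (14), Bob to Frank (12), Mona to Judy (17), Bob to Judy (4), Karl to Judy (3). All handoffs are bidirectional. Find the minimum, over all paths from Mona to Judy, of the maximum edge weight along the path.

10

Checking several routes:
Mona→Karl→Judy: max(10, 3) = 10
Mona→Karl→Grace→Bob→Judy: max(10, 3, 2, 4) = 10
Mona→Karl→Grace→Judy: max(10, 3, 3) = 10
Mona→Frank→Bob→Grace→Karl→Judy: max(14, 12, 2, 3, 3) = 14
Mona→Frank→Bob→Grace→Judy: max(14, 12, 2, 3) = 14
Mona→Frank→Bob→Judy: max(14, 12, 4) = 14
Best route has worst link 10.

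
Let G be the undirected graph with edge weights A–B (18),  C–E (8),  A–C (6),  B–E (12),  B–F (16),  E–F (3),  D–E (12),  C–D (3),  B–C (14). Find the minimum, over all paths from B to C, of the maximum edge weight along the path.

Some routes from B to C:
B - E - C: max(12, 8) = 12
B - F - E - D - C: max(16, 3, 12, 3) = 16
B - E - D - C: max(12, 12, 3) = 12
B - C: max(14) = 14
The minimum achievable maximum is 12.

12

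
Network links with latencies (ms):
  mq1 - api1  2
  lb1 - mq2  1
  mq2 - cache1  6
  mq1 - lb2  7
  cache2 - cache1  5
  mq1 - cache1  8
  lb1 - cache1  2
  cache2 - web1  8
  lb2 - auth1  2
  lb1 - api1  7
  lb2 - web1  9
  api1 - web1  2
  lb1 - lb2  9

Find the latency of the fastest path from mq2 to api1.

8

Some routes from mq2 to api1:
mq2 -> cache1 -> lb1 -> api1: 6 + 2 + 7 = 15
mq2 -> lb1 -> cache1 -> mq1 -> api1: 1 + 2 + 8 + 2 = 13
mq2 -> lb1 -> api1: 1 + 7 = 8
Shortest: 8 ms.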